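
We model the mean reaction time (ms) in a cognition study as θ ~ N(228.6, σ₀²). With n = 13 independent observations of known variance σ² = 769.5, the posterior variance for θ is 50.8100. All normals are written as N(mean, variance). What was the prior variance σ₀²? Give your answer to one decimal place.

Posterior precision equals prior precision plus data precision: 1/σ_n² = 1/σ₀² + n/σ².
So 1/σ₀² = 1/50.8100 − 13/769.5 = 0.019681 − 0.016894 = 0.002787.
Hence σ₀² = 1/0.002787 ≈ 358.8.

σ₀² = 358.8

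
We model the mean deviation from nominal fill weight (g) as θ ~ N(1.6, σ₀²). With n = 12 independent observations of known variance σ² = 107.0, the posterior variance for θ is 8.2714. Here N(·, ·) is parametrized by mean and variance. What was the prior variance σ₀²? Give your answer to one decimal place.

Posterior precision equals prior precision plus data precision: 1/σ_n² = 1/σ₀² + n/σ².
So 1/σ₀² = 1/8.2714 − 12/107.0 = 0.120899 − 0.112150 = 0.008749.
Hence σ₀² = 1/0.008749 ≈ 114.3.

σ₀² = 114.3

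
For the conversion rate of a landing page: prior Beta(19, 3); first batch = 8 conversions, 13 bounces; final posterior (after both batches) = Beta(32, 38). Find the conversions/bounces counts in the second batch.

5 conversions and 22 bounces

Because Beta–binomial updating is additive in the counts, the combined data contributed (α_post−α_prior, β_post−β_prior) successes and failures.
Total across both batches: 32−19=13 conversions, 38−3=35 bounces.
Subtract the first batch: 13−8=5 conversions and 35−13=22 bounces.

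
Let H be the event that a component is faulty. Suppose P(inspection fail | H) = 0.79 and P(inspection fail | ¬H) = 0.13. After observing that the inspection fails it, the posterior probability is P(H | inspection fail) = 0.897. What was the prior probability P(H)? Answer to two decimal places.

P(H) = 0.59

In odds form, posterior odds = prior odds × likelihood ratio, so prior odds = posterior odds ÷ LR.
Posterior odds = 0.897/(1−0.897) = 8.7087. LR = 0.79/0.13 = 6.0769.
Prior odds = 8.7087/6.0769 = 1.4331, so P(H) = 1.4331/(1+1.4331) ≈ 0.59.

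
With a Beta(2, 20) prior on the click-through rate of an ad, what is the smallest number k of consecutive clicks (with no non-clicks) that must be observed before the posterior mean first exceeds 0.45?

k = 15

After k clicks and 0 non-clicks the posterior is Beta(2+k, 20), with mean (2+k)/(2+20+k).
Set (2+k)/(22+k) > 0.45 and solve: k > (0.45·22 − 2)/(1 − 0.45) = 14.364.
The smallest integer exceeding 14.364 is 15.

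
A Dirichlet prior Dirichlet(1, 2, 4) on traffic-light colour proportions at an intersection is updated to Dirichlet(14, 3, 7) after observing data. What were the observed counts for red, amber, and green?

counts (13, 1, 3)

For a Dirichlet(α) prior with multinomial counts c, the posterior is Dirichlet(α + c) componentwise.
Counts are posterior − prior componentwise: 14−1=13, 3−2=1, 7−4=3.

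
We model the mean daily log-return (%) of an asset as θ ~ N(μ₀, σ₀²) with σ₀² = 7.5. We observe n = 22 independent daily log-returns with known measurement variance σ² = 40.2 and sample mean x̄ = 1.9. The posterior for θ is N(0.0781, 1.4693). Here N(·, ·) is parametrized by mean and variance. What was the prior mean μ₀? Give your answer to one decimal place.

With known observation variance, the Normal–Normal posterior has precision τ_n = τ₀ + n/σ² and mean μ_n = (τ₀μ₀ + (n/σ²)x̄)/τ_n.
Here τ₀ = 1/7.5 = 0.133333 and τ_data = 22/40.2 = 0.547264, so τ_n = 0.680597.
Rearranging for μ₀: μ₀ = (μ_n·τ_n − τ_data·x̄)/τ₀ = (0.0781·0.680597 − 0.547264·1.9) / 0.133333 = -0.986647/0.133333 ≈ -7.4.

μ₀ = -7.4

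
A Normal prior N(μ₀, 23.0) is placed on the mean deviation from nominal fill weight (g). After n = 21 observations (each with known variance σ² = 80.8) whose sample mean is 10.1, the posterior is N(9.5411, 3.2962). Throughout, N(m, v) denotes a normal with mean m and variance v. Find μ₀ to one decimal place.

μ₀ = 6.2

With known observation variance, the Normal–Normal posterior has precision τ_n = τ₀ + n/σ² and mean μ_n = (τ₀μ₀ + (n/σ²)x̄)/τ_n.
Here τ₀ = 1/23.0 = 0.043478 and τ_data = 21/80.8 = 0.259901, so τ_n = 0.303379.
Rearranging for μ₀: μ₀ = (μ_n·τ_n − τ_data·x̄)/τ₀ = (9.5411·0.303379 − 0.259901·10.1) / 0.043478 = 0.269569/0.043478 ≈ 6.2.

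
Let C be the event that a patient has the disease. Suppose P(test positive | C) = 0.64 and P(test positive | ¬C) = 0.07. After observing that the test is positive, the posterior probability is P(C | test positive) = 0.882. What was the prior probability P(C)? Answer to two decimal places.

P(C) = 0.45

In odds form, posterior odds = prior odds × likelihood ratio, so prior odds = posterior odds ÷ LR.
Posterior odds = 0.882/(1−0.882) = 7.4746. LR = 0.64/0.07 = 9.1429.
Prior odds = 7.4746/9.1429 = 0.8175, so P(C) = 0.8175/(1+0.8175) ≈ 0.45.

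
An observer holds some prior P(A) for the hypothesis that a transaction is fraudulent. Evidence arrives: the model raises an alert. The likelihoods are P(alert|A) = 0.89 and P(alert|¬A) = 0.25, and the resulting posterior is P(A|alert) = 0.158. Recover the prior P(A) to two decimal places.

Bayes' rule in odds form gives O(A|E) = O(A)·[P(E|A)/P(E|¬A)], hence O(A) = O(A|E)/LR.
Posterior odds = 0.158/(1−0.158) = 0.1876. LR = 0.89/0.25 = 3.5600.
Prior odds = 0.1876/3.5600 = 0.0527, so P(A) = 0.0527/(1+0.0527) ≈ 0.05.

P(A) = 0.05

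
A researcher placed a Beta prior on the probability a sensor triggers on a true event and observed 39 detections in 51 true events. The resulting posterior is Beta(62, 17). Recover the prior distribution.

Beta(23, 5)

Beta is conjugate to the binomial likelihood: posterior = Beta(a+s, b+f).
Subtract the data counts: 62−39=23, 17−12=5.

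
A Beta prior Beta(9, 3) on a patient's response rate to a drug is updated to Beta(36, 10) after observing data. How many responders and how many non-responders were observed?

27 responders and 7 non-responders

Beta is conjugate to the binomial likelihood: posterior = Beta(α+s, β+f).
Match parameters: s=36−9=27, f=10−3=7.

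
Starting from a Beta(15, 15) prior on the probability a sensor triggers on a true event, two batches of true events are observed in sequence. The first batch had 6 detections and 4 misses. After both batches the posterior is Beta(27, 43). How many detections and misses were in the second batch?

Because Beta–binomial updating is additive in the counts, the combined data contributed (α_post−α_prior, β_post−β_prior) successes and failures.
Total across both batches: 27−15=12 detections, 43−15=28 misses.
Subtract the first batch: 12−6=6 detections and 28−4=24 misses.

6 detections and 24 misses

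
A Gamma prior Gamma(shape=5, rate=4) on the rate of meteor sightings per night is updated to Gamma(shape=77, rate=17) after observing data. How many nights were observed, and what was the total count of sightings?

Gamma–Poisson conjugacy: posterior shape = α + Σxᵢ, posterior rate = β + n.
Matching: Σxᵢ = 77 − 5 = 72 and n = 17 − 4 = 13.

n = 13 nights with total 72 sightings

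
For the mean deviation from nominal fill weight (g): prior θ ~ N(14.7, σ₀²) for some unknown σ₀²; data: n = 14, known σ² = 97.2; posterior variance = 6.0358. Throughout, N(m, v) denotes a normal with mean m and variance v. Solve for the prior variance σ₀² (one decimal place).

σ₀² = 46.2

Posterior precision equals prior precision plus data precision: 1/σ_n² = 1/σ₀² + n/σ².
So 1/σ₀² = 1/6.0358 − 14/97.2 = 0.165678 − 0.144033 = 0.021645.
Hence σ₀² = 1/0.021645 ≈ 46.2.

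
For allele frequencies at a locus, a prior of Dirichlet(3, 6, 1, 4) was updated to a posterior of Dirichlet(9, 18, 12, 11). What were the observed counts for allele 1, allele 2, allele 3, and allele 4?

For a Dirichlet(α) prior with multinomial counts c, the posterior is Dirichlet(α + c) componentwise.
Counts are posterior − prior componentwise: 9−3=6, 18−6=12, 12−1=11, 11−4=7.

counts (6, 12, 11, 7)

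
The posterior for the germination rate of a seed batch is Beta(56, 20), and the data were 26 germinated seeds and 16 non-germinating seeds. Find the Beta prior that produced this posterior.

Beta is conjugate to the binomial likelihood: posterior = Beta(a+s, b+f).
So a = 56 − 26 = 30 and b = 20 − 16 = 4.

Beta(30, 4)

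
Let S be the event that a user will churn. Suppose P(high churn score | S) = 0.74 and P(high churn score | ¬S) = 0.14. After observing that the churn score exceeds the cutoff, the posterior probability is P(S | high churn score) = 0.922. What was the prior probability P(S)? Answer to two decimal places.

In odds form, posterior odds = prior odds × likelihood ratio, so prior odds = posterior odds ÷ LR.
Posterior odds = 0.922/(1−0.922) = 11.8205. LR = 0.74/0.14 = 5.2857.
Prior odds = 11.8205/5.2857 = 2.2363, so P(S) = 2.2363/(1+2.2363) ≈ 0.69.

P(S) = 0.69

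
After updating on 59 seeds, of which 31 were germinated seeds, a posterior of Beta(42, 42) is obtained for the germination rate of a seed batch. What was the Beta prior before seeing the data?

Beta(11, 14)

A Beta(α, β) prior with s successes and f failures in binomial data gives a Beta(α+s, β+f) posterior.
Subtract the data counts: 42−31=11, 42−28=14.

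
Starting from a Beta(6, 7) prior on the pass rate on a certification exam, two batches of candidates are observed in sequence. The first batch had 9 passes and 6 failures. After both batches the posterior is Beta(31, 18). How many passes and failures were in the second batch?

16 passes and 5 failures

Because Beta–binomial updating is additive in the counts, the combined data contributed (α_post−α_prior, β_post−β_prior) successes and failures.
Total across both batches: 31−6=25 passes, 18−7=11 failures.
Subtract the first batch: 25−9=16 passes and 11−6=5 failures.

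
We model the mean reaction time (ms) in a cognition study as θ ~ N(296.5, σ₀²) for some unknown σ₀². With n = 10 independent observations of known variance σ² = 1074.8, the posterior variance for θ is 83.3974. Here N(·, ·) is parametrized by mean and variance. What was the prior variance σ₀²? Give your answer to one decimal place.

σ₀² = 372.2

Posterior precision equals prior precision plus data precision: 1/σ_n² = 1/σ₀² + n/σ².
So 1/σ₀² = 1/83.3974 − 10/1074.8 = 0.011991 − 0.009304 = 0.002687.
Hence σ₀² = 1/0.002687 ≈ 372.2.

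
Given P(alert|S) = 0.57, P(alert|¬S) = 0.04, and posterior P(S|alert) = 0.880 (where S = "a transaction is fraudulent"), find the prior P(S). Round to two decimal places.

P(S) = 0.34

Bayes' rule in odds form gives O(S|E) = O(S)·[P(E|S)/P(E|¬S)], hence O(S) = O(S|E)/LR.
Posterior odds = 0.880/(1−0.880) = 7.3333. LR = 0.57/0.04 = 14.2500.
Prior odds = 7.3333/14.2500 = 0.5146, so P(S) = 0.5146/(1+0.5146) ≈ 0.34.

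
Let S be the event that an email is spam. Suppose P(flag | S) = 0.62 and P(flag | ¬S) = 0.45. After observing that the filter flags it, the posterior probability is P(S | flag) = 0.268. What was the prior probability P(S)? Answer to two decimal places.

P(S) = 0.21

Bayes' rule in odds form gives O(S|E) = O(S)·[P(E|S)/P(E|¬S)], hence O(S) = O(S|E)/LR.
Posterior odds = 0.268/(1−0.268) = 0.3661. LR = 0.62/0.45 = 1.3778.
Prior odds = 0.3661/1.3778 = 0.2657, so P(S) = 0.2657/(1+0.2657) ≈ 0.21.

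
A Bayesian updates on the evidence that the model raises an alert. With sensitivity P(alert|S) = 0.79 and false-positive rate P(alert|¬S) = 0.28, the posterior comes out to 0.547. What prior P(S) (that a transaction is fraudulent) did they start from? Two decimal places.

P(S) = 0.30

In odds form, posterior odds = prior odds × likelihood ratio, so prior odds = posterior odds ÷ LR.
Posterior odds = 0.547/(1−0.547) = 1.2075. LR = 0.79/0.28 = 2.8214.
Prior odds = 1.2075/2.8214 = 0.4280, so P(S) = 0.4280/(1+0.4280) ≈ 0.30.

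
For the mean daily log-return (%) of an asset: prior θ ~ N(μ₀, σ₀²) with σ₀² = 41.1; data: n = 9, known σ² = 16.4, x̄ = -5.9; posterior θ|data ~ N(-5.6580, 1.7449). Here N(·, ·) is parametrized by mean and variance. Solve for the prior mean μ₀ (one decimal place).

The posterior mean is a precision-weighted average: μ_n = (τ₀μ₀ + τ_data·x̄)/(τ₀+τ_data), with τ₀=1/σ₀² and τ_data=n/σ².
Here τ₀ = 1/41.1 = 0.024331 and τ_data = 9/16.4 = 0.548780, so τ_n = 0.573111.
Rearranging for μ₀: μ₀ = (μ_n·τ_n − τ_data·x̄)/τ₀ = (-5.6580·0.573111 − 0.548780·-5.9) / 0.024331 = -0.004860/0.024331 ≈ -0.2.

μ₀ = -0.2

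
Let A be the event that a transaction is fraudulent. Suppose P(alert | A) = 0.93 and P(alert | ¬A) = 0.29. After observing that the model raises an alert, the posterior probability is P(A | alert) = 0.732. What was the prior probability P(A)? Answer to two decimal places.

In odds form, posterior odds = prior odds × likelihood ratio, so prior odds = posterior odds ÷ LR.
Posterior odds = 0.732/(1−0.732) = 2.7313. LR = 0.93/0.29 = 3.2069.
Prior odds = 2.7313/3.2069 = 0.8517, so P(A) = 0.8517/(1+0.8517) ≈ 0.46.

P(A) = 0.46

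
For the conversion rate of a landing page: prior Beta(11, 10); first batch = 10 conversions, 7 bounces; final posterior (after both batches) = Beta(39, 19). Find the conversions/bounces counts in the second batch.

Sequential conjugate updates are equivalent to a single update on the pooled data, so total successes = posterior α − prior α and total failures = posterior β − prior β.
Total across both batches: 39−11=28 conversions, 19−10=9 bounces.
Subtract the first batch: 28−10=18 conversions and 9−7=2 bounces.

18 conversions and 2 bounces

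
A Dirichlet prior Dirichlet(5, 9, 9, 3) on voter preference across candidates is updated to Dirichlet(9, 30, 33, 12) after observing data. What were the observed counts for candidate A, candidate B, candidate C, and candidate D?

For a Dirichlet(α) prior with multinomial counts c, the posterior is Dirichlet(α + c) componentwise.
Counts are posterior − prior componentwise: 9−5=4, 30−9=21, 33−9=24, 12−3=9.

counts (4, 21, 24, 9)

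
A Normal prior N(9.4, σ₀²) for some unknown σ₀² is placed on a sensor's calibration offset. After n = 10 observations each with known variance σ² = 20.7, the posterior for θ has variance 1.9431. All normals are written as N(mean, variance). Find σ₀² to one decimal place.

σ₀² = 31.7

Posterior precision equals prior precision plus data precision: 1/σ_n² = 1/σ₀² + n/σ².
So 1/σ₀² = 1/1.9431 − 10/20.7 = 0.514642 − 0.483092 = 0.031550.
Hence σ₀² = 1/0.031550 ≈ 31.7.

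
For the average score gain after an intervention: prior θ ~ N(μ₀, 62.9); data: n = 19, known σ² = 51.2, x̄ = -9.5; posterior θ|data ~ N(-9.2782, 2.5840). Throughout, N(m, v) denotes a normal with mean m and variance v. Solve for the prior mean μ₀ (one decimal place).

With known observation variance, the Normal–Normal posterior has precision τ_n = τ₀ + n/σ² and mean μ_n = (τ₀μ₀ + (n/σ²)x̄)/τ_n.
Here τ₀ = 1/62.9 = 0.015898 and τ_data = 19/51.2 = 0.371094, so τ_n = 0.386992.
Rearranging for μ₀: μ₀ = (μ_n·τ_n − τ_data·x̄)/τ₀ = (-9.2782·0.386992 − 0.371094·-9.5) / 0.015898 = -0.065196/0.015898 ≈ -4.1.

μ₀ = -4.1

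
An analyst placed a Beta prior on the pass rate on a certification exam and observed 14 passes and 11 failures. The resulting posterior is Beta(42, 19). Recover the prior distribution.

Beta is conjugate to the binomial likelihood: posterior = Beta(a+s, b+f).
So a = 42 − 14 = 28 and b = 19 − 11 = 8.

Beta(28, 8)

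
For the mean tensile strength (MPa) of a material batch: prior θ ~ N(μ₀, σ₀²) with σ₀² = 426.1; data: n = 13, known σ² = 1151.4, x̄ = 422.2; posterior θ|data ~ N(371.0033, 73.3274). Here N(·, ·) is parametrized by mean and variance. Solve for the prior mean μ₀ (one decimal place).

μ₀ = 124.7

The posterior mean is a precision-weighted average: μ_n = (τ₀μ₀ + τ_data·x̄)/(τ₀+τ_data), with τ₀=1/σ₀² and τ_data=n/σ².
Here τ₀ = 1/426.1 = 0.002347 and τ_data = 13/1151.4 = 0.011291, so τ_n = 0.013638.
Rearranging for μ₀: μ₀ = (μ_n·τ_n − τ_data·x̄)/τ₀ = (371.0033·0.013638 − 0.011291·422.2) / 0.002347 = 0.292683/0.002347 ≈ 124.7.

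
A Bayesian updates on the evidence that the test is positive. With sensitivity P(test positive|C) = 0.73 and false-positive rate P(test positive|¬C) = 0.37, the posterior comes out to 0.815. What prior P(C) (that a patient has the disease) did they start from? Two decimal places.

In odds form, posterior odds = prior odds × likelihood ratio, so prior odds = posterior odds ÷ LR.
Posterior odds = 0.815/(1−0.815) = 4.4054. LR = 0.73/0.37 = 1.9730.
Prior odds = 4.4054/1.9730 = 2.2328, so P(C) = 2.2328/(1+2.2328) ≈ 0.69.

P(C) = 0.69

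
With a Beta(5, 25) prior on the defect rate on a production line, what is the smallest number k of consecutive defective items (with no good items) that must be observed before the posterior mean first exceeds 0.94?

k = 387

After k defective items and 0 good items the posterior is Beta(5+k, 25), with mean (5+k)/(5+25+k).
Set (5+k)/(30+k) > 0.94 and solve: k > (0.94·30 − 5)/(1 − 0.94) = 386.667.
The smallest integer exceeding 386.667 is 387, and checking k=387: (392)/(417) = 0.9400 > 0.94.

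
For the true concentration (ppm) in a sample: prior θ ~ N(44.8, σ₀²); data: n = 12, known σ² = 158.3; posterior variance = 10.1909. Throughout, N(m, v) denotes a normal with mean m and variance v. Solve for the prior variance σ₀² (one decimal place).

For the Normal–Normal model with known σ², precisions add: τ_n = τ₀ + n/σ².
So 1/σ₀² = 1/10.1909 − 12/158.3 = 0.098127 − 0.075805 = 0.022322.
Hence σ₀² = 1/0.022322 ≈ 44.8.

σ₀² = 44.8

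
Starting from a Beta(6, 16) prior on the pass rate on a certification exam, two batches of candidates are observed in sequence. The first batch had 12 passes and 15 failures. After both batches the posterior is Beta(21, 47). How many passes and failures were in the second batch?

3 passes and 16 failures

Sequential conjugate updates are equivalent to a single update on the pooled data, so total successes = posterior α − prior α and total failures = posterior β − prior β.
Total across both batches: 21−6=15 passes, 47−16=31 failures.
Subtract the first batch: 15−12=3 passes and 31−15=16 failures.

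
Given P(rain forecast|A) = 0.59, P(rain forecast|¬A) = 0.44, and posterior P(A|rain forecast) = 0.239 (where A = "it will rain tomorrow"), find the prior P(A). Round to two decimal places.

Bayes' rule in odds form gives O(A|E) = O(A)·[P(E|A)/P(E|¬A)], hence O(A) = O(A|E)/LR.
Posterior odds = 0.239/(1−0.239) = 0.3141. LR = 0.59/0.44 = 1.3409.
Prior odds = 0.3141/1.3409 = 0.2342, so P(A) = 0.2342/(1+0.2342) ≈ 0.19.

P(A) = 0.19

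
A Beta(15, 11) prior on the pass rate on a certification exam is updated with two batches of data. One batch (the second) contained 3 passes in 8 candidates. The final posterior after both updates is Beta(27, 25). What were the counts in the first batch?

9 passes and 9 failures

Because Beta–binomial updating is additive in the counts, the combined data contributed (α_post−α_prior, β_post−β_prior) successes and failures.
Total across both batches: 27−15=12 passes, 25−11=14 failures.
Subtract the second batch: 12−3=9 passes and 14−5=9 failures.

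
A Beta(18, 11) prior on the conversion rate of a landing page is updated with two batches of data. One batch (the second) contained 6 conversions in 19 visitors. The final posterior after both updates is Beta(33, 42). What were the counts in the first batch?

Because Beta–binomial updating is additive in the counts, the combined data contributed (α_post−α_prior, β_post−β_prior) successes and failures.
Total across both batches: 33−18=15 conversions, 42−11=31 bounces.
Subtract the second batch: 15−6=9 conversions and 31−13=18 bounces.

9 conversions and 18 bounces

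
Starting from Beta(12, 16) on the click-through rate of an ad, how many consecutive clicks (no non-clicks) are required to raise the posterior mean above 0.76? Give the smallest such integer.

After k clicks and 0 non-clicks the posterior is Beta(12+k, 16), with mean (12+k)/(12+16+k).
Set (12+k)/(28+k) > 0.76 and solve: k > (0.76·28 − 12)/(1 − 0.76) = 38.667.
The smallest integer exceeding 38.667 is 39.

k = 39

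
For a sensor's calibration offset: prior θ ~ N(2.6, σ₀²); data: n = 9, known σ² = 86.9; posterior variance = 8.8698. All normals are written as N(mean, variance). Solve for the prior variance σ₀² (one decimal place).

σ₀² = 109.0

Posterior precision equals prior precision plus data precision: 1/σ_n² = 1/σ₀² + n/σ².
So 1/σ₀² = 1/8.8698 − 9/86.9 = 0.112742 − 0.103567 = 0.009175.
Hence σ₀² = 1/0.009175 ≈ 109.0.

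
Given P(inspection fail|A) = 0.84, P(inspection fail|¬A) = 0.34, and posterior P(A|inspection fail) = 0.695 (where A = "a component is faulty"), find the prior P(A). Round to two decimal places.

P(A) = 0.48

In odds form, posterior odds = prior odds × likelihood ratio, so prior odds = posterior odds ÷ LR.
Posterior odds = 0.695/(1−0.695) = 2.2787. LR = 0.84/0.34 = 2.4706.
Prior odds = 2.2787/2.4706 = 0.9223, so P(A) = 0.9223/(1+0.9223) ≈ 0.48.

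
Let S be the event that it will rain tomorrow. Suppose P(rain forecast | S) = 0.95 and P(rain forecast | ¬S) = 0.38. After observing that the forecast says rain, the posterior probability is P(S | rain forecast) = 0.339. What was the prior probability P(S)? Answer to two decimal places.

Bayes' rule in odds form gives O(S|E) = O(S)·[P(E|S)/P(E|¬S)], hence O(S) = O(S|E)/LR.
Posterior odds = 0.339/(1−0.339) = 0.5129. LR = 0.95/0.38 = 2.5000.
Prior odds = 0.5129/2.5000 = 0.2052, so P(S) = 0.2052/(1+0.2052) ≈ 0.17.

P(S) = 0.17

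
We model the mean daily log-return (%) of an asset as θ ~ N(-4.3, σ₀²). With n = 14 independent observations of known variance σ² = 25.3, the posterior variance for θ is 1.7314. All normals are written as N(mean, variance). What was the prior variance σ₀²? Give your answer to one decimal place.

σ₀² = 41.3

For the Normal–Normal model with known σ², precisions add: τ_n = τ₀ + n/σ².
So 1/σ₀² = 1/1.7314 − 14/25.3 = 0.577567 − 0.553360 = 0.024207.
Hence σ₀² = 1/0.024207 ≈ 41.3.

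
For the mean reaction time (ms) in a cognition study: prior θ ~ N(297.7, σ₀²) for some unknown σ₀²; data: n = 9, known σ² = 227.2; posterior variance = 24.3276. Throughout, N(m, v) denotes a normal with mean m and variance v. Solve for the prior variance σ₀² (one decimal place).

For the Normal–Normal model with known σ², precisions add: τ_n = τ₀ + n/σ².
So 1/σ₀² = 1/24.3276 − 9/227.2 = 0.041106 − 0.039613 = 0.001493.
Hence σ₀² = 1/0.001493 ≈ 669.8.

σ₀² = 669.8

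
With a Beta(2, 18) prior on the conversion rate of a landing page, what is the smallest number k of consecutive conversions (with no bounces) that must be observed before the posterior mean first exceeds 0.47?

After k conversions and 0 bounces the posterior is Beta(2+k, 18), with mean (2+k)/(2+18+k).
Set (2+k)/(20+k) > 0.47 and solve: k > (0.47·20 − 2)/(1 − 0.47) = 13.962.
The smallest integer exceeding 13.962 is 14.

k = 14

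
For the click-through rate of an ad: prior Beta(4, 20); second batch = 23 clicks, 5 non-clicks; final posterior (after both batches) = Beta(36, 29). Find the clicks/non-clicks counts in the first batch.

9 clicks and 4 non-clicks

Because Beta–binomial updating is additive in the counts, the combined data contributed (α_post−α_prior, β_post−β_prior) successes and failures.
Total across both batches: 36−4=32 clicks, 29−20=9 non-clicks.
Subtract the second batch: 32−23=9 clicks and 9−5=4 non-clicks.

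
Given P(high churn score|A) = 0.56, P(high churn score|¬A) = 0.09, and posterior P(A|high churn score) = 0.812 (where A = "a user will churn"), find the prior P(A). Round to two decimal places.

P(A) = 0.41

In odds form, posterior odds = prior odds × likelihood ratio, so prior odds = posterior odds ÷ LR.
Posterior odds = 0.812/(1−0.812) = 4.3191. LR = 0.56/0.09 = 6.2222.
Prior odds = 4.3191/6.2222 = 0.6941, so P(A) = 0.6941/(1+0.6941) ≈ 0.41.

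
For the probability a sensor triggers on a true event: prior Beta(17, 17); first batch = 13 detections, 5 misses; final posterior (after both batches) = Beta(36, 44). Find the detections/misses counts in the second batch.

6 detections and 22 misses

Because Beta–binomial updating is additive in the counts, the combined data contributed (α_post−α_prior, β_post−β_prior) successes and failures.
Total across both batches: 36−17=19 detections, 44−17=27 misses.
Subtract the first batch: 19−13=6 detections and 27−5=22 misses.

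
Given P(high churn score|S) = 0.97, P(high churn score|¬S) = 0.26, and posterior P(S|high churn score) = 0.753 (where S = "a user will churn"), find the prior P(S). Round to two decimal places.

P(S) = 0.45

Bayes' rule in odds form gives O(S|E) = O(S)·[P(E|S)/P(E|¬S)], hence O(S) = O(S|E)/LR.
Posterior odds = 0.753/(1−0.753) = 3.0486. LR = 0.97/0.26 = 3.7308.
Prior odds = 3.0486/3.7308 = 0.8171, so P(S) = 0.8171/(1+0.8171) ≈ 0.45.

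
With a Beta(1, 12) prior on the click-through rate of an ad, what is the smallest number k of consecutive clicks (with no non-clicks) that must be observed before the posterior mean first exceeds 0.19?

k = 2

After k clicks and 0 non-clicks the posterior is Beta(1+k, 12), with mean (1+k)/(1+12+k).
Set (1+k)/(13+k) > 0.19 and solve: k > (0.19·13 − 1)/(1 − 0.19) = 1.815.
The smallest integer exceeding 1.815 is 2.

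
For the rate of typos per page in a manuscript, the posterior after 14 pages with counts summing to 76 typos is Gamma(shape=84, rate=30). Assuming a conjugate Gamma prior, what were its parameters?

A Gamma(α, β) prior (rate parametrization) on a Poisson rate with n observations summing to S gives posterior Gamma(α+S, β+n).
So α = 84 − 76 = 8 and β = 30 − 14 = 16.

Gamma(shape=8, rate=16)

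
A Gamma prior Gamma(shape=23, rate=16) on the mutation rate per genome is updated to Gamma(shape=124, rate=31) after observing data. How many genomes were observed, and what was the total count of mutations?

Gamma–Poisson conjugacy: posterior shape = α + Σxᵢ, posterior rate = β + n.
Matching: Σxᵢ = 124 − 23 = 101 and n = 31 − 16 = 15.

n = 15 genomes with total 101 mutations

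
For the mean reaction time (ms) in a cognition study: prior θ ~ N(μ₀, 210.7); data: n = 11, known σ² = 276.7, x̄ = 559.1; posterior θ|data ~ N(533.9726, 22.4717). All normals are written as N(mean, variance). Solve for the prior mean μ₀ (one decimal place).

The posterior mean is a precision-weighted average: μ_n = (τ₀μ₀ + τ_data·x̄)/(τ₀+τ_data), with τ₀=1/σ₀² and τ_data=n/σ².
Here τ₀ = 1/210.7 = 0.004746 and τ_data = 11/276.7 = 0.039754, so τ_n = 0.044500.
Rearranging for μ₀: μ₀ = (μ_n·τ_n − τ_data·x̄)/τ₀ = (533.9726·0.044500 − 0.039754·559.1) / 0.004746 = 1.535319/0.004746 ≈ 323.5.

μ₀ = 323.5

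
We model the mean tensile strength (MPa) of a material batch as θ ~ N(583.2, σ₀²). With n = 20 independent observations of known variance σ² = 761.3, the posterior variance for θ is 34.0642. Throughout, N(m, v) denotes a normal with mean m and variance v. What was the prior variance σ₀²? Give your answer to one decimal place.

σ₀² = 324.1

Posterior precision equals prior precision plus data precision: 1/σ_n² = 1/σ₀² + n/σ².
So 1/σ₀² = 1/34.0642 − 20/761.3 = 0.029356 − 0.026271 = 0.003085.
Hence σ₀² = 1/0.003085 ≈ 324.1.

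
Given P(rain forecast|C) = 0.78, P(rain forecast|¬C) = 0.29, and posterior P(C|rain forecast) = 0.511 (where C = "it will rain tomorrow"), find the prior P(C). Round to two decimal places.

Bayes' rule in odds form gives O(C|E) = O(C)·[P(E|C)/P(E|¬C)], hence O(C) = O(C|E)/LR.
Posterior odds = 0.511/(1−0.511) = 1.0450. LR = 0.78/0.29 = 2.6897.
Prior odds = 1.0450/2.6897 = 0.3885, so P(C) = 0.3885/(1+0.3885) ≈ 0.28.

P(C) = 0.28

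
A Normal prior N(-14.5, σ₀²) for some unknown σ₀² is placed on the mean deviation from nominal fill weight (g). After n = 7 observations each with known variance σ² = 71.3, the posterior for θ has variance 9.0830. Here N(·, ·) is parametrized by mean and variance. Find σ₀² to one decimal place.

Posterior precision equals prior precision plus data precision: 1/σ_n² = 1/σ₀² + n/σ².
So 1/σ₀² = 1/9.0830 − 7/71.3 = 0.110096 − 0.098177 = 0.011919.
Hence σ₀² = 1/0.011919 ≈ 83.9.

σ₀² = 83.9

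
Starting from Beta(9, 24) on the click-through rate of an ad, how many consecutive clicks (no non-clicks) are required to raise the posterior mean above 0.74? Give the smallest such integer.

k = 60

After k clicks and 0 non-clicks the posterior is Beta(9+k, 24), with mean (9+k)/(9+24+k).
Set (9+k)/(33+k) > 0.74 and solve: k > (0.74·33 − 9)/(1 − 0.74) = 59.308.
The smallest integer exceeding 59.308 is 60, and checking k=60: (69)/(93) = 0.7419 > 0.74.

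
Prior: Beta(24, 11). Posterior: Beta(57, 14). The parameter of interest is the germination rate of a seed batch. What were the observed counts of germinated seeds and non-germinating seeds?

33 germinated seeds and 3 non-germinating seeds

A Beta(a, b) prior with s successes and f failures in binomial data gives a Beta(a+s, b+f) posterior.
Match parameters: s=57−24=33, f=14−11=3.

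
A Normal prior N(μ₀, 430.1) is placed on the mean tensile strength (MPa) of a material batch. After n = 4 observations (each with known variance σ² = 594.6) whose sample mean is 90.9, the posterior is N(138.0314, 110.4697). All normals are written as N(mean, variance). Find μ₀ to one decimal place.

With known observation variance, the Normal–Normal posterior has precision τ_n = τ₀ + n/σ² and mean μ_n = (τ₀μ₀ + (n/σ²)x̄)/τ_n.
Here τ₀ = 1/430.1 = 0.002325 and τ_data = 4/594.6 = 0.006727, so τ_n = 0.009052.
Rearranging for μ₀: μ₀ = (μ_n·τ_n − τ_data·x̄)/τ₀ = (138.0314·0.009052 − 0.006727·90.9) / 0.002325 = 0.637976/0.002325 ≈ 274.4.

μ₀ = 274.4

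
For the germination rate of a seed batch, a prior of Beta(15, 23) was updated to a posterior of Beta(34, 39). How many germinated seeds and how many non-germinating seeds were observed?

Under Beta–binomial conjugacy the posterior parameters are (α+s, β+f).
So s = 34 − 15 = 19 and f = 39 − 23 = 16.

19 germinated seeds and 16 non-germinating seeds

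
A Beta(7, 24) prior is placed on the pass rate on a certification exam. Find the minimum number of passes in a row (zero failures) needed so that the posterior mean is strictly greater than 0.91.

After k passes and 0 failures the posterior is Beta(7+k, 24), with mean (7+k)/(7+24+k).
Set (7+k)/(31+k) > 0.91 and solve: k > (0.91·31 − 7)/(1 − 0.91) = 235.667.
The smallest integer exceeding 235.667 is 236, and checking k=236: (243)/(267) = 0.9101 > 0.91.

k = 236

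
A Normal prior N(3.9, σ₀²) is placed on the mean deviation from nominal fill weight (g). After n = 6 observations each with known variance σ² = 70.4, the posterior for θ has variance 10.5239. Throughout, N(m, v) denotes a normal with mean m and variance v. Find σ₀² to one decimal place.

Posterior precision equals prior precision plus data precision: 1/σ_n² = 1/σ₀² + n/σ².
So 1/σ₀² = 1/10.5239 − 6/70.4 = 0.095022 − 0.085227 = 0.009795.
Hence σ₀² = 1/0.009795 ≈ 102.1.

σ₀² = 102.1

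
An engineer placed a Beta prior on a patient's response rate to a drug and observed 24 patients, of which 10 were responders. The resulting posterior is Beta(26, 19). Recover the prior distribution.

A Beta(α, β) prior with s successes and f failures in binomial data gives a Beta(α+s, β+f) posterior.
So α = 26 − 10 = 16 and β = 19 − 14 = 5.

Beta(16, 5)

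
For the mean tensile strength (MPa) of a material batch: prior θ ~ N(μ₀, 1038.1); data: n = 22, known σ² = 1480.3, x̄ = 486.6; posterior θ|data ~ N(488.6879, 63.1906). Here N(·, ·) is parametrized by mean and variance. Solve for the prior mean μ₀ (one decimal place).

The posterior mean is a precision-weighted average: μ_n = (τ₀μ₀ + τ_data·x̄)/(τ₀+τ_data), with τ₀=1/σ₀² and τ_data=n/σ².
Here τ₀ = 1/1038.1 = 0.000963 and τ_data = 22/1480.3 = 0.014862, so τ_n = 0.015825.
Rearranging for μ₀: μ₀ = (μ_n·τ_n − τ_data·x̄)/τ₀ = (488.6879·0.015825 − 0.014862·486.6) / 0.000963 = 0.501637/0.000963 ≈ 520.9.

μ₀ = 520.9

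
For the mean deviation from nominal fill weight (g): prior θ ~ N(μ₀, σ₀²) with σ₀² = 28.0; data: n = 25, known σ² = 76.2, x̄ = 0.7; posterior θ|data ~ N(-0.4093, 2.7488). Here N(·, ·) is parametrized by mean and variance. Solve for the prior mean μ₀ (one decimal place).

μ₀ = -10.6

With known observation variance, the Normal–Normal posterior has precision τ_n = τ₀ + n/σ² and mean μ_n = (τ₀μ₀ + (n/σ²)x̄)/τ_n.
Here τ₀ = 1/28.0 = 0.035714 and τ_data = 25/76.2 = 0.328084, so τ_n = 0.363798.
Rearranging for μ₀: μ₀ = (μ_n·τ_n − τ_data·x̄)/τ₀ = (-0.4093·0.363798 − 0.328084·0.7) / 0.035714 = -0.378561/0.035714 ≈ -10.6.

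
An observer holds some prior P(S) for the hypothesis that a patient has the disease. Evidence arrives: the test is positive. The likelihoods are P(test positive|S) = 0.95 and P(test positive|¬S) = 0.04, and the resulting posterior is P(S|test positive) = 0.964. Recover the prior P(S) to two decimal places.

P(S) = 0.53

In odds form, posterior odds = prior odds × likelihood ratio, so prior odds = posterior odds ÷ LR.
Posterior odds = 0.964/(1−0.964) = 26.7778. LR = 0.95/0.04 = 23.7500.
Prior odds = 26.7778/23.7500 = 1.1275, so P(S) = 1.1275/(1+1.1275) ≈ 0.53.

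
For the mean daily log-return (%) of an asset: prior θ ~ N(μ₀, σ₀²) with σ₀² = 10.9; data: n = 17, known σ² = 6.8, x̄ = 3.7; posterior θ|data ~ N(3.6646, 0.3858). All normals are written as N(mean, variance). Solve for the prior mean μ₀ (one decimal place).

μ₀ = 2.7

The posterior mean is a precision-weighted average: μ_n = (τ₀μ₀ + τ_data·x̄)/(τ₀+τ_data), with τ₀=1/σ₀² and τ_data=n/σ².
Here τ₀ = 1/10.9 = 0.091743 and τ_data = 17/6.8 = 2.500000, so τ_n = 2.591743.
Rearranging for μ₀: μ₀ = (μ_n·τ_n − τ_data·x̄)/τ₀ = (3.6646·2.591743 − 2.500000·3.7) / 0.091743 = 0.247701/0.091743 ≈ 2.7.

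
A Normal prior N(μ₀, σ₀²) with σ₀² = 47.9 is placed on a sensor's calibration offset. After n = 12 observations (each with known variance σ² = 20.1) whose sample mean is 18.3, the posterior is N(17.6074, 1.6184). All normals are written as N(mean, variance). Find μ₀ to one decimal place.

μ₀ = -2.2

The posterior mean is a precision-weighted average: μ_n = (τ₀μ₀ + τ_data·x̄)/(τ₀+τ_data), with τ₀=1/σ₀² and τ_data=n/σ².
Here τ₀ = 1/47.9 = 0.020877 and τ_data = 12/20.1 = 0.597015, so τ_n = 0.617892.
Rearranging for μ₀: μ₀ = (μ_n·τ_n − τ_data·x̄)/τ₀ = (17.6074·0.617892 − 0.597015·18.3) / 0.020877 = -0.045903/0.020877 ≈ -2.2.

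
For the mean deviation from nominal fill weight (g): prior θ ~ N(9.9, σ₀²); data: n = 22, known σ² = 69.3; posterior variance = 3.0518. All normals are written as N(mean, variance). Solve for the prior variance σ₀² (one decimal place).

For the Normal–Normal model with known σ², precisions add: τ_n = τ₀ + n/σ².
So 1/σ₀² = 1/3.0518 − 22/69.3 = 0.327675 − 0.317460 = 0.010215.
Hence σ₀² = 1/0.010215 ≈ 97.9.

σ₀² = 97.9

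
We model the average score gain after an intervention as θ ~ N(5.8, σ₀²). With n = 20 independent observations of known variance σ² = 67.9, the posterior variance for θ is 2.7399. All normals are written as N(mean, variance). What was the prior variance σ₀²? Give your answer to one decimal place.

For the Normal–Normal model with known σ², precisions add: τ_n = τ₀ + n/σ².
So 1/σ₀² = 1/2.7399 − 20/67.9 = 0.364977 − 0.294551 = 0.070426.
Hence σ₀² = 1/0.070426 ≈ 14.2.

σ₀² = 14.2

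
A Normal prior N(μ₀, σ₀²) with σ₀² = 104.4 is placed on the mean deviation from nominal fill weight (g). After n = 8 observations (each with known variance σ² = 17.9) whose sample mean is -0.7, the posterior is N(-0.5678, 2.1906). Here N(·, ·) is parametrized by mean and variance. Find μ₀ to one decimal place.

The posterior mean is a precision-weighted average: μ_n = (τ₀μ₀ + τ_data·x̄)/(τ₀+τ_data), with τ₀=1/σ₀² and τ_data=n/σ².
Here τ₀ = 1/104.4 = 0.009579 and τ_data = 8/17.9 = 0.446927, so τ_n = 0.456506.
Rearranging for μ₀: μ₀ = (μ_n·τ_n − τ_data·x̄)/τ₀ = (-0.5678·0.456506 − 0.446927·-0.7) / 0.009579 = 0.053645/0.009579 ≈ 5.6.

μ₀ = 5.6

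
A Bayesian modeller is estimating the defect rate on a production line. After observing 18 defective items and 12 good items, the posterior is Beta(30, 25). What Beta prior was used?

Beta is conjugate to the binomial likelihood: posterior = Beta(α+s, β+f).
So α = 30 − 18 = 12 and β = 25 − 12 = 13.

Beta(12, 13)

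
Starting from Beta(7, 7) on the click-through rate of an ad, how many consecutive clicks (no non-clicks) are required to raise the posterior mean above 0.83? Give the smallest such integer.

k = 28

After k clicks and 0 non-clicks the posterior is Beta(7+k, 7), with mean (7+k)/(7+7+k).
Set (7+k)/(14+k) > 0.83 and solve: k > (0.83·14 − 7)/(1 − 0.83) = 27.176.
The smallest integer exceeding 27.176 is 28.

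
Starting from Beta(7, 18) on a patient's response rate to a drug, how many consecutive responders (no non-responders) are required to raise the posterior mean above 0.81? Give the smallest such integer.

After k responders and 0 non-responders the posterior is Beta(7+k, 18), with mean (7+k)/(7+18+k).
Set (7+k)/(25+k) > 0.81 and solve: k > (0.81·25 − 7)/(1 − 0.81) = 69.737.
The smallest integer exceeding 69.737 is 70, and checking k=70: (77)/(95) = 0.8105 > 0.81.

k = 70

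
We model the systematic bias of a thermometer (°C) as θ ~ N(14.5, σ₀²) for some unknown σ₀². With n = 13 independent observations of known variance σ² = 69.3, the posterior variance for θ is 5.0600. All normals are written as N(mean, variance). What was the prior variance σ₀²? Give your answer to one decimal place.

σ₀² = 99.6

Posterior precision equals prior precision plus data precision: 1/σ_n² = 1/σ₀² + n/σ².
So 1/σ₀² = 1/5.0600 − 13/69.3 = 0.197628 − 0.187590 = 0.010038.
Hence σ₀² = 1/0.010038 ≈ 99.6.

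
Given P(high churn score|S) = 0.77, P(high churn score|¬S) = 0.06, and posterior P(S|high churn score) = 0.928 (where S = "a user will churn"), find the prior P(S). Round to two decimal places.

P(S) = 0.50

In odds form, posterior odds = prior odds × likelihood ratio, so prior odds = posterior odds ÷ LR.
Posterior odds = 0.928/(1−0.928) = 12.8889. LR = 0.77/0.06 = 12.8333.
Prior odds = 12.8889/12.8333 = 1.0043, so P(S) = 1.0043/(1+1.0043) ≈ 0.50.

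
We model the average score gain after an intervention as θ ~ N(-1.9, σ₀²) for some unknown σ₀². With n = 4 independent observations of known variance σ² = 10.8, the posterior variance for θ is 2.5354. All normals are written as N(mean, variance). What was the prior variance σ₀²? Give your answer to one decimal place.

σ₀² = 41.6

Posterior precision equals prior precision plus data precision: 1/σ_n² = 1/σ₀² + n/σ².
So 1/σ₀² = 1/2.5354 − 4/10.8 = 0.394415 − 0.370370 = 0.024045.
Hence σ₀² = 1/0.024045 ≈ 41.6.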